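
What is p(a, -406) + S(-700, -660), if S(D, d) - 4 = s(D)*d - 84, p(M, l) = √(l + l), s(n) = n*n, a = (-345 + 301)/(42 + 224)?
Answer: -323400080 + 2*I*√203 ≈ -3.234e+8 + 28.496*I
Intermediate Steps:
a = -22/133 (a = -44/266 = -44*1/266 = -22/133 ≈ -0.16541)
s(n) = n²
p(M, l) = √2*√l (p(M, l) = √(2*l) = √2*√l)
S(D, d) = -80 + d*D² (S(D, d) = 4 + (D²*d - 84) = 4 + (d*D² - 84) = 4 + (-84 + d*D²) = -80 + d*D²)
p(a, -406) + S(-700, -660) = √2*√(-406) + (-80 - 660*(-700)²) = √2*(I*√406) + (-80 - 660*490000) = 2*I*√203 + (-80 - 323400000) = 2*I*√203 - 323400080 = -323400080 + 2*I*√203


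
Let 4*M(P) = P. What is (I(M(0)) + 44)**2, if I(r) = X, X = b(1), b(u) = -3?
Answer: 1681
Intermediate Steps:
X = -3
M(P) = P/4
I(r) = -3
(I(M(0)) + 44)**2 = (-3 + 44)**2 = 41**2 = 1681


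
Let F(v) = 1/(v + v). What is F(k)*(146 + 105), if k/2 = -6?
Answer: -251/24 ≈ -10.458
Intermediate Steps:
k = -12 (k = 2*(-6) = -12)
F(v) = 1/(2*v)
F(k)*(146 + 105) = ((½)/(-12))*(146 + 105) = ((½)*(-1/12))*251 = -1/24*251 = -251/24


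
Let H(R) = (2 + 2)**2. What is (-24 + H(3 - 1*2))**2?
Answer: 64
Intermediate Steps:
H(R) = 16 (H(R) = 4**2 = 16)
(-24 + H(3 - 1*2))**2 = (-24 + 16)**2 = (-8)**2 = 64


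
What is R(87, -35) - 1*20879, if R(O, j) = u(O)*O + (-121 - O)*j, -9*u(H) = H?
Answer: -14440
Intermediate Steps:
u(H) = -H/9
R(O, j) = -O²/9 + j*(-121 - O) (R(O, j) = (-O/9)*O + (-121 - O)*j = -O²/9 + j*(-121 - O))
R(87, -35) - 1*20879 = (-121*(-35) - ⅑*87² - 1*87*(-35)) - 1*20879 = (4235 - ⅑*7569 + 3045) - 20879 = (4235 - 841 + 3045) - 20879 = 6439 - 20879 = -14440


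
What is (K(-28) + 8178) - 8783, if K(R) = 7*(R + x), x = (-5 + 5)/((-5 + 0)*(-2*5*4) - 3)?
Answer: -801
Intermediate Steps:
x = 0 (x = 0/(-(-50)*4 - 3) = 0/(-5*(-40) - 3) = 0/(200 - 3) = 0/197 = 0*(1/197) = 0)
K(R) = 7*R (K(R) = 7*(R + 0) = 7*R)
(K(-28) + 8178) - 8783 = (7*(-28) + 8178) - 8783 = (-196 + 8178) - 8783 = 7982 - 8783 = -801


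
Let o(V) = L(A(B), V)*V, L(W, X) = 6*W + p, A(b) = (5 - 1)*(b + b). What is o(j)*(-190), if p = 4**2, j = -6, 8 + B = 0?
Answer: -419520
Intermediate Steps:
B = -8 (B = -8 + 0 = -8)
p = 16
A(b) = 8*b (A(b) = 4*(2*b) = 8*b)
L(W, X) = 16 + 6*W (L(W, X) = 6*W + 16 = 16 + 6*W)
o(V) = -368*V (o(V) = (16 + 6*(8*(-8)))*V = (16 + 6*(-64))*V = (16 - 384)*V = -368*V)
o(j)*(-190) = -368*(-6)*(-190) = 2208*(-190) = -419520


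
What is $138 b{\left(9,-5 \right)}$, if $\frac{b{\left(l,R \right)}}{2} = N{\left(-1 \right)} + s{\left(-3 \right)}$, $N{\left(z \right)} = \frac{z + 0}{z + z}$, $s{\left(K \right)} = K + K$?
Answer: $-1518$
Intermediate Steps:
$s{\left(K \right)} = 2 K$
$N{\left(z \right)} = \frac{1}{2}$ ($N{\left(z \right)} = \frac{z}{2 z} = z \frac{1}{2 z} = \frac{1}{2}$)
$b{\left(l,R \right)} = -11$ ($b{\left(l,R \right)} = 2 \left(\frac{1}{2} + 2 \left(-3\right)\right) = 2 \left(\frac{1}{2} - 6\right) = 2 \left(- \frac{11}{2}\right) = -11$)
$138 b{\left(9,-5 \right)} = 138 \left(-11\right) = -1518$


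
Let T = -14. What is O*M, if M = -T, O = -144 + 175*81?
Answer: 196434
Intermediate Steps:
O = 14031 (O = -144 + 14175 = 14031)
M = 14 (M = -1*(-14) = 14)
O*M = 14031*14 = 196434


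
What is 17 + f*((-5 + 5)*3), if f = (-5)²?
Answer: 17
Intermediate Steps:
f = 25
17 + f*((-5 + 5)*3) = 17 + 25*((-5 + 5)*3) = 17 + 25*(0*3) = 17 + 25*0 = 17 + 0 = 17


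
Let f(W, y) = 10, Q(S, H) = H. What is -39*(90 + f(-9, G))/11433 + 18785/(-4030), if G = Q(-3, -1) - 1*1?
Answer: -1181979/236282 ≈ -5.0024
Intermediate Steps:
G = -2 (G = -1 - 1*1 = -1 - 1 = -2)
-39*(90 + f(-9, G))/11433 + 18785/(-4030) = -39*(90 + 10)/11433 + 18785/(-4030) = -39*100*(1/11433) + 18785*(-1/4030) = -3900*1/11433 - 289/62 = -1300/3811 - 289/62 = -1181979/236282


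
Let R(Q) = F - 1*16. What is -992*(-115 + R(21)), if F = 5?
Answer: 124992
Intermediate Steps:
R(Q) = -11 (R(Q) = 5 - 1*16 = 5 - 16 = -11)
-992*(-115 + R(21)) = -992*(-115 - 11) = -992*(-126) = 124992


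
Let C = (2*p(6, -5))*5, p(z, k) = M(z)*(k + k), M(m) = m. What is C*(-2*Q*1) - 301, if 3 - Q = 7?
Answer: -5101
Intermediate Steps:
Q = -4 (Q = 3 - 1*7 = 3 - 7 = -4)
p(z, k) = 2*k*z (p(z, k) = z*(k + k) = z*(2*k) = 2*k*z)
C = -600 (C = (2*(2*(-5)*6))*5 = (2*(-60))*5 = -120*5 = -600)
C*(-2*Q*1) - 301 = -600*(-2*(-4)) - 301 = -4800 - 301 = -5101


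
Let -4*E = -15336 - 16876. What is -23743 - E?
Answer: -31796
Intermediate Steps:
E = 8053 (E = -(-15336 - 16876)/4 = -¼*(-32212) = 8053)
-23743 - E = -23743 - 1*8053 = -23743 - 8053 = -31796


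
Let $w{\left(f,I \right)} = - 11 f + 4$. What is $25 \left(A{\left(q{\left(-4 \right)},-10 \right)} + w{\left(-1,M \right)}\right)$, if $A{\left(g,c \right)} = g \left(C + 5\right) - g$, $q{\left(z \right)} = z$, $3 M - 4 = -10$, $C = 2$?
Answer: $-225$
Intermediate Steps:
$M = -2$ ($M = \frac{4}{3} + \frac{1}{3} \left(-10\right) = \frac{4}{3} - \frac{10}{3} = -2$)
$A{\left(g,c \right)} = 6 g$ ($A{\left(g,c \right)} = g \left(2 + 5\right) - g = g 7 - g = 7 g - g = 6 g$)
$w{\left(f,I \right)} = 4 - 11 f$
$25 \left(A{\left(q{\left(-4 \right)},-10 \right)} + w{\left(-1,M \right)}\right) = 25 \left(6 \left(-4\right) + \left(4 - -11\right)\right) = 25 \left(-24 + \left(4 + 11\right)\right) = 25 \left(-24 + 15\right) = 25 \left(-9\right) = -225$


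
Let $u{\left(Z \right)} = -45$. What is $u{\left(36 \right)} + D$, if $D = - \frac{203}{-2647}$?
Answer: $- \frac{118912}{2647} \approx -44.923$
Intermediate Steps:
$D = \frac{203}{2647}$ ($D = \left(-203\right) \left(- \frac{1}{2647}\right) = \frac{203}{2647} \approx 0.076691$)
$u{\left(36 \right)} + D = -45 + \frac{203}{2647} = - \frac{118912}{2647}$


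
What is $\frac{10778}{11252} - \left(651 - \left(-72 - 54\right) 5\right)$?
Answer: $- \frac{7201517}{5626} \approx -1280.0$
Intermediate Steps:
$\frac{10778}{11252} - \left(651 - \left(-72 - 54\right) 5\right) = 10778 \cdot \frac{1}{11252} - 1281 = \frac{5389}{5626} - 1281 = - \frac{7201517}{5626}$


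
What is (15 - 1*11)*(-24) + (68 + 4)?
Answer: -24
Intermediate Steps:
(15 - 1*11)*(-24) + (68 + 4) = (15 - 11)*(-24) + 72 = 4*(-24) + 72 = -96 + 72 = -24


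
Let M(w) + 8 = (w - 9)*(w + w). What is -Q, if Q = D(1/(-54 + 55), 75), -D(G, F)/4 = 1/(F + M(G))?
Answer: 4/51 ≈ 0.078431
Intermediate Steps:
M(w) = -8 + 2*w*(-9 + w) (M(w) = -8 + (w - 9)*(w + w) = -8 + (-9 + w)*(2*w) = -8 + 2*w*(-9 + w))
D(G, F) = -4/(-8 + F - 18*G + 2*G²) (D(G, F) = -4/(F + (-8 - 18*G + 2*G²)) = -4/(-8 + F - 18*G + 2*G²))
Q = -4/51 (Q = -4/(-8 + 75 - 18/(-54 + 55) + 2*(1/(-54 + 55))²) = -4/(-8 + 75 - 18/1 + 2*(1/1)²) = -4/(-8 + 75 - 18*1 + 2*1²) = -4/(-8 + 75 - 18 + 2*1) = -4/(-8 + 75 - 18 + 2) = -4/51 ≈ -0.078431)
-Q = -1*(-4/51) = 4/51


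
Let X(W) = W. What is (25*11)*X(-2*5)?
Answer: -2750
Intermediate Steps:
(25*11)*X(-2*5) = (25*11)*(-2*5) = 275*(-10) = -2750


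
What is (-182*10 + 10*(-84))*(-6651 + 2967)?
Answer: 9799440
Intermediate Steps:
(-182*10 + 10*(-84))*(-6651 + 2967) = (-1820 - 840)*(-3684) = -2660*(-3684) = 9799440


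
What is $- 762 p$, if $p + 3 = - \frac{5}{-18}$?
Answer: $\frac{6223}{3} \approx 2074.3$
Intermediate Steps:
$p = - \frac{49}{18}$ ($p = -3 - \frac{5}{-18} = -3 - - \frac{5}{18} = -3 + \frac{5}{18} = - \frac{49}{18} \approx -2.7222$)
$- 762 p = \left(-762\right) \left(- \frac{49}{18}\right) = \frac{6223}{3}$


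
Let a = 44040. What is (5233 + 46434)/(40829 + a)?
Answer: 51667/84869 ≈ 0.60879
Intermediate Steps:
(5233 + 46434)/(40829 + a) = (5233 + 46434)/(40829 + 44040) = 51667/84869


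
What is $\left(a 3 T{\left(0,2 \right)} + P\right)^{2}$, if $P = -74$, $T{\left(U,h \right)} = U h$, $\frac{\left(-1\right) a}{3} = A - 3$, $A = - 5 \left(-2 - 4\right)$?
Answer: $5476$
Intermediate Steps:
$A = 30$ ($A = \left(-5\right) \left(-6\right) = 30$)
$a = -81$ ($a = - 3 \left(30 - 3\right) = \left(-3\right) 27 = -81$)
$\left(a 3 T{\left(0,2 \right)} + P\right)^{2} = \left(\left(-81\right) 3 \cdot 0 \cdot 2 - 74\right)^{2} = \left(\left(-243\right) 0 - 74\right)^{2} = \left(0 - 74\right)^{2} = \left(-74\right)^{2} = 5476$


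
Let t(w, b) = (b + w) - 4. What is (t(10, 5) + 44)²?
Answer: 3025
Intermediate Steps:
t(w, b) = -4 + b + w
(t(10, 5) + 44)² = ((-4 + 5 + 10) + 44)² = (11 + 44)² = 55² = 3025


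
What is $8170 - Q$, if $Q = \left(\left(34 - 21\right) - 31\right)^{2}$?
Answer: $7846$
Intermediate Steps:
$Q = 324$ ($Q = \left(\left(34 - 21\right) - 31\right)^{2} = \left(13 - 31\right)^{2} = \left(-18\right)^{2} = 324$)
$8170 - Q = 8170 - 324 = 7846$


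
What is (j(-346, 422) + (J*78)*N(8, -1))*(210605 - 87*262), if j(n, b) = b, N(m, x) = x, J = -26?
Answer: 460136950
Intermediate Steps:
(j(-346, 422) + (J*78)*N(8, -1))*(210605 - 87*262) = (422 - 26*78*(-1))*(210605 - 87*262) = (422 - 2028*(-1))*(210605 - 22794) = (422 + 2028)*187811 = 2450*187811 = 460136950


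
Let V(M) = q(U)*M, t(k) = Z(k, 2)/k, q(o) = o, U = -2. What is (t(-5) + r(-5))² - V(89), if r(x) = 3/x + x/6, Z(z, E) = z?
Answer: 160369/900 ≈ 178.19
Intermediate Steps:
r(x) = 3/x + x/6 (r(x) = 3/x + x*(⅙) = 3/x + x/6)
t(k) = 1 (t(k) = k/k = 1)
V(M) = -2*M
(t(-5) + r(-5))² - V(89) = (1 + (3/(-5) + (⅙)*(-5)))² - (-2)*89 = (1 + (3*(-⅕) - ⅚))² - 1*(-178) = (1 + (-⅗ - ⅚))² + 178 = (1 - 43/30)² + 178 = (-13/30)² + 178 = 169/900 + 178 = 160369/900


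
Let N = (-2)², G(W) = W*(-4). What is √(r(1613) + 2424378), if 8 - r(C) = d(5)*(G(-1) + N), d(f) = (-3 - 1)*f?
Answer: 3*√269394 ≈ 1557.1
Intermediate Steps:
d(f) = -4*f
G(W) = -4*W
N = 4
r(C) = 168 (r(C) = 8 - (-4*5)*(-4*(-1) + 4) = 8 - (-20)*(4 + 4) = 8 - (-20)*8 = 8 - 1*(-160) = 8 + 160 = 168)
√(r(1613) + 2424378) = √(168 + 2424378) = √2424546 = 3*√269394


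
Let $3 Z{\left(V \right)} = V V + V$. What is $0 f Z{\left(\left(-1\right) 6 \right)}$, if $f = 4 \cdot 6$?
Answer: $0$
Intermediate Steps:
$f = 24$
$Z{\left(V \right)} = \frac{V}{3} + \frac{V^{2}}{3}$ ($Z{\left(V \right)} = \frac{V V + V}{3} = \frac{V^{2} + V}{3} = \frac{V + V^{2}}{3} = \frac{V}{3} + \frac{V^{2}}{3}$)
$0 f Z{\left(\left(-1\right) 6 \right)} = 0 \cdot 24 \frac{\left(-1\right) 6 \left(1 - 6\right)}{3} = 0 \cdot \frac{1}{3} \left(-6\right) \left(1 - 6\right) = 0 \cdot \frac{1}{3} \left(-6\right) \left(-5\right) = 0 \cdot 10 = 0$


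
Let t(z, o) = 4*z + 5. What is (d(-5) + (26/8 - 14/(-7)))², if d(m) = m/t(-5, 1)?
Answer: 4489/144 ≈ 31.174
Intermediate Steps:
t(z, o) = 5 + 4*z
d(m) = -m/15 (d(m) = m/(5 + 4*(-5)) = m/(5 - 20) = m/(-15) = m*(-1/15) = -m/15)
(d(-5) + (26/8 - 14/(-7)))² = (-1/15*(-5) + (26/8 - 14/(-7)))² = (⅓ + (26*(⅛) - 14*(-⅐)))² = (⅓ + (13/4 + 2))² = (⅓ + 21/4)² = (67/12)² = 4489/144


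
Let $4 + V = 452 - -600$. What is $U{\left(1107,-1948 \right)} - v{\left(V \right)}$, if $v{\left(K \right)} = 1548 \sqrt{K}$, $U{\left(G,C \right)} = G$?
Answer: $1107 - 3096 \sqrt{262} \approx -49006.0$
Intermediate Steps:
$V = 1048$ ($V = -4 + \left(452 - -600\right) = -4 + \left(452 + 600\right) = -4 + 1052 = 1048$)
$U{\left(1107,-1948 \right)} - v{\left(V \right)} = 1107 - 1548 \sqrt{1048} = 1107 - 1548 \cdot 2 \sqrt{262} = 1107 - 3096 \sqrt{262}$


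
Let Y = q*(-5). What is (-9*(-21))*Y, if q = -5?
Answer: 4725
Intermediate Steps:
Y = 25 (Y = -5*(-5) = 25)
(-9*(-21))*Y = -9*(-21)*25 = 189*25 = 4725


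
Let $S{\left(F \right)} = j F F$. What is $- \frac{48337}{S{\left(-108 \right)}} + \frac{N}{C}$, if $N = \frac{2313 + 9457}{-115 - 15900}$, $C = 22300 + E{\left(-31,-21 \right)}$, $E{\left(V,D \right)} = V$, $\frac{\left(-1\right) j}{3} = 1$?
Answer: $\frac{1149226722797}{831965208048} \approx 1.3813$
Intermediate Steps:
$j = -3$ ($j = \left(-3\right) 1 = -3$)
$S{\left(F \right)} = - 3 F^{2}$ ($S{\left(F \right)} = - 3 F F = - 3 F^{2}$)
$C = 22269$ ($C = 22300 - 31 = 22269$)
$N = - \frac{2354}{3203}$ ($N = \frac{11770}{-16015} = 11770 \left(- \frac{1}{16015}\right) = - \frac{2354}{3203} \approx -0.73494$)
$- \frac{48337}{S{\left(-108 \right)}} + \frac{N}{C} = - \frac{48337}{\left(-3\right) \left(-108\right)^{2}} - \frac{2354}{3203 \cdot 22269} = - \frac{48337}{\left(-3\right) 11664} - \frac{2354}{71327607} = - \frac{48337}{-34992} - \frac{2354}{71327607} = \left(-48337\right) \left(- \frac{1}{34992}\right) - \frac{2354}{71327607} = \frac{48337}{34992} - \frac{2354}{71327607} = \frac{1149226722797}{831965208048}$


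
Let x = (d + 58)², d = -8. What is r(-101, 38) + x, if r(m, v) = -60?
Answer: 2440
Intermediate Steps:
x = 2500 (x = (-8 + 58)² = 50² = 2500)
r(-101, 38) + x = -60 + 2500 = 2440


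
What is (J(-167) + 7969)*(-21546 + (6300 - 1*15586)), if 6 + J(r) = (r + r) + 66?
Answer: -237252240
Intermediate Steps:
J(r) = 60 + 2*r (J(r) = -6 + ((r + r) + 66) = -6 + (2*r + 66) = -6 + (66 + 2*r) = 60 + 2*r)
(J(-167) + 7969)*(-21546 + (6300 - 1*15586)) = ((60 + 2*(-167)) + 7969)*(-21546 + (6300 - 1*15586)) = ((60 - 334) + 7969)*(-21546 + (6300 - 15586)) = (-274 + 7969)*(-21546 - 9286) = 7695*(-30832) = -237252240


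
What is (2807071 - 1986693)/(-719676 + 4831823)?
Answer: 63106/316319 ≈ 0.19950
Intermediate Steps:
(2807071 - 1986693)/(-719676 + 4831823) = 820378/4112147 = 820378*(1/4112147) = 63106/316319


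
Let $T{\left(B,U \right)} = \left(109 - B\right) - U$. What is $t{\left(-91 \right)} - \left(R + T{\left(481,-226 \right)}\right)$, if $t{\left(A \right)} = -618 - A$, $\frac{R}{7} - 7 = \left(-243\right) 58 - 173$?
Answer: $99439$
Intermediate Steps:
$T{\left(B,U \right)} = 109 - B - U$
$R = -99820$ ($R = 49 + 7 \left(\left(-243\right) 58 - 173\right) = 49 + 7 \left(-14094 - 173\right) = 49 + 7 \left(-14267\right) = 49 - 99869 = -99820$)
$t{\left(-91 \right)} - \left(R + T{\left(481,-226 \right)}\right) = \left(-618 - -91\right) - \left(-99820 - 146\right) = \left(-618 + 91\right) - \left(-99820 + \left(109 - 481 + 226\right)\right) = -527 - \left(-99820 - 146\right) = -527 - -99966 = -527 + 99966 = 99439$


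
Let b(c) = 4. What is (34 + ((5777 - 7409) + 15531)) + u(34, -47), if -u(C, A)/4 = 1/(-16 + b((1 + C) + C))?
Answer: 41800/3 ≈ 13933.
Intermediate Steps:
u(C, A) = 1/3 (u(C, A) = -4/(-16 + 4) = -4/(-12) = -4*(-1/12) = 1/3)
(34 + ((5777 - 7409) + 15531)) + u(34, -47) = (34 + ((5777 - 7409) + 15531)) + 1/3 = (34 + (-1632 + 15531)) + 1/3 = (34 + 13899) + 1/3 = 13933 + 1/3 = 41800/3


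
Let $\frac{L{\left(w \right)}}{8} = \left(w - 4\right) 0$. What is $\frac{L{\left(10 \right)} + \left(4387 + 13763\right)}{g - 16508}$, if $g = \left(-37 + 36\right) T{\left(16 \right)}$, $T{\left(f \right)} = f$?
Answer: $- \frac{3025}{2754} \approx -1.0984$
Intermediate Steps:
$L{\left(w \right)} = 0$ ($L{\left(w \right)} = 8 \left(w - 4\right) 0 = 8 \left(-4 + w\right) 0 = 8 \cdot 0 = 0$)
$g = -16$ ($g = \left(-37 + 36\right) 16 = \left(-1\right) 16 = -16$)
$\frac{L{\left(10 \right)} + \left(4387 + 13763\right)}{g - 16508} = \frac{0 + \left(4387 + 13763\right)}{-16 - 16508} = \frac{0 + 18150}{-16 - 16508} = \frac{18150}{-16524} = 18150 \left(- \frac{1}{16524}\right) = - \frac{3025}{2754}$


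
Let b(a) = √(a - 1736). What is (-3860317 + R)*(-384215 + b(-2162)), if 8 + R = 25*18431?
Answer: 1306158103250 - 3399550*I*√3898 ≈ 1.3062e+12 - 2.1225e+8*I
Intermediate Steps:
R = 460767 (R = -8 + 25*18431 = -8 + 460775 = 460767)
b(a) = √(-1736 + a)
(-3860317 + R)*(-384215 + b(-2162)) = (-3860317 + 460767)*(-384215 + √(-1736 - 2162)) = -3399550*(-384215 + √(-3898)) = -3399550*(-384215 + I*√3898) = 1306158103250 - 3399550*I*√3898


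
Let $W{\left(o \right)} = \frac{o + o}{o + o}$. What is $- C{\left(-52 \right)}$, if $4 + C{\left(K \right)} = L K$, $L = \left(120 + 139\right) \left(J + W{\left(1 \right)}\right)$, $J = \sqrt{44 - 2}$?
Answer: $13472 + 13468 \sqrt{42} \approx 1.0075 \cdot 10^{5}$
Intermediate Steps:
$W{\left(o \right)} = 1$ ($W{\left(o \right)} = \frac{2 o}{2 o} = 2 o \frac{1}{2 o} = 1$)
$J = \sqrt{42} \approx 6.4807$
$L = 259 + 259 \sqrt{42}$ ($L = \left(120 + 139\right) \left(\sqrt{42} + 1\right) = 259 \left(1 + \sqrt{42}\right) = 259 + 259 \sqrt{42} \approx 1937.5$)
$C{\left(K \right)} = -4 + K \left(259 + 259 \sqrt{42}\right)$ ($C{\left(K \right)} = -4 + \left(259 + 259 \sqrt{42}\right) K = -4 + K \left(259 + 259 \sqrt{42}\right)$)
$- C{\left(-52 \right)} = - (-4 + 259 \left(-52\right) \left(1 + \sqrt{42}\right)) = - (-4 - \left(13468 + 13468 \sqrt{42}\right)) = - (-13472 - 13468 \sqrt{42}) = 13472 + 13468 \sqrt{42}$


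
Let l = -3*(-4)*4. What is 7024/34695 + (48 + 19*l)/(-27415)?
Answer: 31851152/190232685 ≈ 0.16743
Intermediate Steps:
l = 48 (l = 12*4 = 48)
7024/34695 + (48 + 19*l)/(-27415) = 7024/34695 + (48 + 19*48)/(-27415) = 7024*(1/34695) + (48 + 912)*(-1/27415) = 7024/34695 + 960*(-1/27415) = 7024/34695 - 192/5483 = 31851152/190232685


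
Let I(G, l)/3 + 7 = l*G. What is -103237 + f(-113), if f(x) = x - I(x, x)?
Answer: -141636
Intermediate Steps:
I(G, l) = -21 + 3*G*l (I(G, l) = -21 + 3*(l*G) = -21 + 3*(G*l) = -21 + 3*G*l)
f(x) = 21 + x - 3*x**2 (f(x) = x - (-21 + 3*x*x) = x - (-21 + 3*x**2) = x + (21 - 3*x**2) = 21 + x - 3*x**2)
-103237 + f(-113) = -103237 + (21 - 113 - 3*(-113)**2) = -103237 + (21 - 113 - 3*12769) = -103237 + (21 - 113 - 38307) = -103237 - 38399 = -141636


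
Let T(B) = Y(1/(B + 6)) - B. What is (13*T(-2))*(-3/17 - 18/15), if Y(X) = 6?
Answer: -12168/85 ≈ -143.15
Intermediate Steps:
T(B) = 6 - B
(13*T(-2))*(-3/17 - 18/15) = (13*(6 - 1*(-2)))*(-3/17 - 18/15) = (13*(6 + 2))*(-3*1/17 - 18*1/15) = (13*8)*(-3/17 - 6/5) = 104*(-117/85) = -12168/85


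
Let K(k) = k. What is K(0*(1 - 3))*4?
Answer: 0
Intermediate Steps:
K(0*(1 - 3))*4 = (0*(1 - 3))*4 = (0*(-2))*4 = 0*4 = 0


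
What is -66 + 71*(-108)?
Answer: -7734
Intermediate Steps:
-66 + 71*(-108) = -66 - 7668 = -7734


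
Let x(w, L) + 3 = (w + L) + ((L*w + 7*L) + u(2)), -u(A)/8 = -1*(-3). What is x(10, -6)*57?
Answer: -7125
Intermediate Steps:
u(A) = -24 (u(A) = -(-8)*(-3) = -8*3 = -24)
x(w, L) = -27 + w + 8*L + L*w (x(w, L) = -3 + ((w + L) + ((L*w + 7*L) - 24)) = -3 + ((L + w) + ((7*L + L*w) - 24)) = -3 + ((L + w) + (-24 + 7*L + L*w)) = -3 + (-24 + w + 8*L + L*w) = -27 + w + 8*L + L*w)
x(10, -6)*57 = (-27 + 10 + 8*(-6) - 6*10)*57 = (-27 + 10 - 48 - 60)*57 = -125*57 = -7125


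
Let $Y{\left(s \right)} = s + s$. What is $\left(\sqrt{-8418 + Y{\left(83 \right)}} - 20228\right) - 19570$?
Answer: $-39798 + 2 i \sqrt{2063} \approx -39798.0 + 90.841 i$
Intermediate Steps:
$Y{\left(s \right)} = 2 s$
$\left(\sqrt{-8418 + Y{\left(83 \right)}} - 20228\right) - 19570 = \left(\sqrt{-8418 + 2 \cdot 83} - 20228\right) - 19570 = \left(\sqrt{-8418 + 166} - 20228\right) - 19570 = \left(\sqrt{-8252} - 20228\right) - 19570 = \left(2 i \sqrt{2063} - 20228\right) - 19570 = \left(-20228 + 2 i \sqrt{2063}\right) - 19570 = -39798 + 2 i \sqrt{2063}$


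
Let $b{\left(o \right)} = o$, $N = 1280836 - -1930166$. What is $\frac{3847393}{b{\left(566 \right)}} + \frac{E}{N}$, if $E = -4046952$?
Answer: $\frac{2058616007159}{302904522} \approx 6796.3$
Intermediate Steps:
$N = 3211002$ ($N = 1280836 + 1930166 = 3211002$)
$\frac{3847393}{b{\left(566 \right)}} + \frac{E}{N} = \frac{3847393}{566} - \frac{4046952}{3211002} = 3847393 \cdot \frac{1}{566} - \frac{674492}{535167} = \frac{3847393}{566} - \frac{674492}{535167} = \frac{2058616007159}{302904522}$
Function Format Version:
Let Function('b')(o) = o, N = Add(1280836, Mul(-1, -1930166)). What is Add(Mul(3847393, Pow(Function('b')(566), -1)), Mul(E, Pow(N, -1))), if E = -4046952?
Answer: Rational(2058616007159, 302904522) ≈ 6796.3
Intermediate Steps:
N = 3211002 (N = Add(1280836, 1930166) = 3211002)
Add(Mul(3847393, Pow(Function('b')(566), -1)), Mul(E, Pow(N, -1))) = Add(Mul(3847393, Pow(566, -1)), Mul(-4046952, Pow(3211002, -1))) = Add(Mul(3847393, Rational(1, 566)), Mul(-4046952, Rational(1, 3211002))) = Add(Rational(3847393, 566), Rational(-674492, 535167)) = Rational(2058616007159, 302904522)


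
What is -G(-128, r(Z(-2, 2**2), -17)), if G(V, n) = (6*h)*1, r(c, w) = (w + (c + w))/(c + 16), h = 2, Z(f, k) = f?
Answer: -12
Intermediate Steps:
r(c, w) = (c + 2*w)/(16 + c)
G(V, n) = 12 (G(V, n) = (6*2)*1 = 12*1 = 12)
-G(-128, r(Z(-2, 2**2), -17)) = -1*12 = -12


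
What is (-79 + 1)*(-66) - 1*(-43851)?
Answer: 48999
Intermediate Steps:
(-79 + 1)*(-66) - 1*(-43851) = -78*(-66) + 43851 = 5148 + 43851 = 48999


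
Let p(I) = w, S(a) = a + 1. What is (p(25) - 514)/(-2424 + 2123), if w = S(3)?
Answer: 510/301 ≈ 1.6944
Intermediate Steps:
S(a) = 1 + a
w = 4 (w = 1 + 3 = 4)
p(I) = 4
(p(25) - 514)/(-2424 + 2123) = (4 - 514)/(-2424 + 2123) = -510/(-301) = -510*(-1/301) = 510/301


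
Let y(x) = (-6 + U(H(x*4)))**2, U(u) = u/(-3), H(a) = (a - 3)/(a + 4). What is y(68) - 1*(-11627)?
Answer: 7998711337/685584 ≈ 11667.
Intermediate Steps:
H(a) = (-3 + a)/(4 + a)
U(u) = -u/3 (U(u) = u*(-1/3) = -u/3)
y(x) = (-6 - (-3 + 4*x)/(3*(4 + 4*x)))**2 (y(x) = (-6 - (-3 + x*4)/(3*(4 + x*4)))**2 = (-6 - (-3 + 4*x)/(3*(4 + 4*x)))**2)
y(68) - 1*(-11627) = (69 + 76*68)**2/(144*(1 + 68)**2) - 1*(-11627) = (1/144)*(69 + 5168)**2/69**2 + 11627 = (1/144)*(1/4761)*5237**2 + 11627 = (1/144)*(1/4761)*27426169 + 11627 = 27426169/685584 + 11627 = 7998711337/685584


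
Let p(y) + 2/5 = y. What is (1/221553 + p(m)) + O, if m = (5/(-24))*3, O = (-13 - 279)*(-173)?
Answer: 447669770287/8862120 ≈ 50515.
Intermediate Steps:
O = 50516 (O = -292*(-173) = 50516)
m = -5/8 (m = (5*(-1/24))*3 = -5/24*3 = -5/8 ≈ -0.62500)
p(y) = -2/5 + y
(1/221553 + p(m)) + O = (1/221553 + (-2/5 - 5/8)) + 50516 = (1/221553 - 41/40) + 50516 = -9083633/8862120 + 50516 = 447669770287/8862120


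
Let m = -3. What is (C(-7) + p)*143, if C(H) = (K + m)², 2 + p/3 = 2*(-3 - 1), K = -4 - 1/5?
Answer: 78078/25 ≈ 3123.1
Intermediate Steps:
K = -21/5 (K = -4 - 1*⅕ = -4 - ⅕ = -21/5 ≈ -4.2000)
p = -30 (p = -6 + 3*(2*(-3 - 1)) = -6 + 3*(2*(-4)) = -6 + 3*(-8) = -6 - 24 = -30)
C(H) = 1296/25 (C(H) = (-21/5 - 3)² = (-36/5)² = 1296/25)
(C(-7) + p)*143 = (1296/25 - 30)*143 = (546/25)*143 = 78078/25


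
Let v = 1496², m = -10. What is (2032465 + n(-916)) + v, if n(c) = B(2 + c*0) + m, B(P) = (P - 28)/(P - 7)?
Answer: 21352381/5 ≈ 4.2705e+6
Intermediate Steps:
v = 2238016
B(P) = (-28 + P)/(-7 + P)
n(c) = -24/5 (n(c) = (-28 + (2 + c*0))/(-7 + (2 + c*0)) - 10 = (-28 + (2 + 0))/(-7 + (2 + 0)) - 10 = (-28 + 2)/(-7 + 2) - 10 = -26/(-5) - 10 = -⅕*(-26) - 10 = 26/5 - 10 = -24/5)
(2032465 + n(-916)) + v = (2032465 - 24/5) + 2238016 = 10162301/5 + 2238016 = 21352381/5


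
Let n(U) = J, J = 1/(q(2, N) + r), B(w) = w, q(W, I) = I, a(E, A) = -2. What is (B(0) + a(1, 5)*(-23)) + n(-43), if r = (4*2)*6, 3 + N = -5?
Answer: 1841/40 ≈ 46.025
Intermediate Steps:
N = -8 (N = -3 - 5 = -8)
r = 48 (r = 8*6 = 48)
J = 1/40 (J = 1/(-8 + 48) = 1/40 ≈ 0.025000)
n(U) = 1/40
(B(0) + a(1, 5)*(-23)) + n(-43) = (0 - 2*(-23)) + 1/40 = (0 + 46) + 1/40 = 46 + 1/40 = 1841/40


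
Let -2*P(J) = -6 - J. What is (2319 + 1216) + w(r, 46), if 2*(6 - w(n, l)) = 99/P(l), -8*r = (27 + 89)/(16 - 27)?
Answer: 184033/52 ≈ 3539.1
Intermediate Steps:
P(J) = 3 + J/2 (P(J) = -(-6 - J)/2 = 3 + J/2)
r = 29/22 (r = -(27 + 89)/(8*(16 - 27)) = -29/(2*(-11)) = -29*(-1)/(2*11) = -1/8*(-116/11) = 29/22 ≈ 1.3182)
w(n, l) = 6 - 99/(2*(3 + l/2))
(2319 + 1216) + w(r, 46) = (2319 + 1216) + 3*(-21 + 2*46)/(6 + 46) = 3535 + 3*(-21 + 92)/52 = 3535 + 3*(1/52)*71 = 3535 + 213/52 = 184033/52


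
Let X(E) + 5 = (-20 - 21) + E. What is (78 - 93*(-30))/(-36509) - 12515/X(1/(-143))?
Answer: 65319280733/240192711 ≈ 271.95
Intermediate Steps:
X(E) = -46 + E (X(E) = -5 + ((-20 - 21) + E) = -5 + (-41 + E) = -46 + E)
(78 - 93*(-30))/(-36509) - 12515/X(1/(-143)) = (78 - 93*(-30))/(-36509) - 12515/(-46 + 1/(-143)) = (78 + 2790)*(-1/36509) - 12515/(-46 - 1/143) = 2868*(-1/36509) - 12515/(-6579/143) = -2868/36509 - 12515*(-143/6579) = -2868/36509 + 1789645/6579 = 65319280733/240192711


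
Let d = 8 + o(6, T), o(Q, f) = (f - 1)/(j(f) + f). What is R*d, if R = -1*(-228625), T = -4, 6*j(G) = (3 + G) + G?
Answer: 59899750/29 ≈ 2.0655e+6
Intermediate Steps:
j(G) = 1/2 + G/3 (j(G) = ((3 + G) + G)/6 = (3 + 2*G)/6 = 1/2 + G/3)
o(Q, f) = (-1 + f)/(1/2 + 4*f/3) (o(Q, f) = (f - 1)/((1/2 + f/3) + f) = (-1 + f)/(1/2 + 4*f/3))
R = 228625
d = 262/29 (d = 8 + 6*(-1 - 4)/(3 + 8*(-4)) = 8 + 6*(-5)/(3 - 32) = 8 + 6*(-5)/(-29) = 8 + 6*(-1/29)*(-5) = 8 + 30/29 = 262/29 ≈ 9.0345)
R*d = 228625*(262/29) = 59899750/29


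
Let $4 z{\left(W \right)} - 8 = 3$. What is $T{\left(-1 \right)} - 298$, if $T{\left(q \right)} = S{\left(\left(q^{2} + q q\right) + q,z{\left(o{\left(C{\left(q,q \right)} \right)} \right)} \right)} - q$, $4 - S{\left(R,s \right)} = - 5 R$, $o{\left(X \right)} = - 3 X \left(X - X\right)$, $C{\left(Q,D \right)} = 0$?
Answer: $-288$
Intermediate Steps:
$o{\left(X \right)} = 0$ ($o{\left(X \right)} = - 3 X 0 = 0$)
$z{\left(W \right)} = \frac{11}{4}$ ($z{\left(W \right)} = 2 + \frac{1}{4} \cdot 3 = 2 + \frac{3}{4} = \frac{11}{4}$)
$S{\left(R,s \right)} = 4 + 5 R$ ($S{\left(R,s \right)} = 4 - - 5 R = 4 + 5 R$)
$T{\left(q \right)} = 4 + 4 q + 10 q^{2}$ ($T{\left(q \right)} = \left(4 + 5 \left(\left(q^{2} + q q\right) + q\right)\right) - q = \left(4 + 5 \left(\left(q^{2} + q^{2}\right) + q\right)\right) - q = \left(4 + 5 \left(2 q^{2} + q\right)\right) - q = \left(4 + 5 \left(q + 2 q^{2}\right)\right) - q = \left(4 + \left(5 q + 10 q^{2}\right)\right) - q = \left(4 + 5 q + 10 q^{2}\right) - q = 4 + 4 q + 10 q^{2}$)
$T{\left(-1 \right)} - 298 = \left(4 + 4 \left(-1\right) + 10 \left(-1\right)^{2}\right) - 298 = \left(4 - 4 + 10 \cdot 1\right) - 298 = \left(4 - 4 + 10\right) - 298 = 10 - 298 = -288$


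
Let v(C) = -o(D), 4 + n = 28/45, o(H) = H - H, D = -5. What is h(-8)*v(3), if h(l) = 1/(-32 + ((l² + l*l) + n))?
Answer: 0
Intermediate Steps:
o(H) = 0
n = -152/45 (n = -4 + 28/45 = -152/45 ≈ -3.3778)
v(C) = 0 (v(C) = -1*0 = 0)
h(l) = 1/(-1592/45 + 2*l²) (h(l) = 1/(-32 + ((l² + l*l) - 152/45)) = 1/(-32 + ((l² + l²) - 152/45)) = 1/(-32 + (2*l² - 152/45)) = 1/(-32 + (-152/45 + 2*l²)) = 1/(-1592/45 + 2*l²))
h(-8)*v(3) = (45/(2*(-796 + 45*(-8)²)))*0 = (45/(2*(-796 + 45*64)))*0 = (45/(2*(-796 + 2880)))*0 = ((45/2)/2084)*0 = ((45/2)*(1/2084))*0 = (45/4168)*0 = 0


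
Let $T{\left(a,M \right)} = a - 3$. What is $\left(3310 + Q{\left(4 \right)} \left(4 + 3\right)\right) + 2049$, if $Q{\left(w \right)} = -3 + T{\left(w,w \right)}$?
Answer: $5345$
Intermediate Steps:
$T{\left(a,M \right)} = -3 + a$
$Q{\left(w \right)} = -6 + w$ ($Q{\left(w \right)} = -3 + \left(-3 + w\right) = -6 + w$)
$\left(3310 + Q{\left(4 \right)} \left(4 + 3\right)\right) + 2049 = \left(3310 + \left(-6 + 4\right) \left(4 + 3\right)\right) + 2049 = \left(3310 - 14\right) + 2049 = 3296 + 2049 = 5345$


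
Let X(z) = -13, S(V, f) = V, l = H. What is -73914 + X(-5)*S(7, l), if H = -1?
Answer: -74005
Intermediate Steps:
l = -1
-73914 + X(-5)*S(7, l) = -73914 - 13*7 = -73914 - 91 = -74005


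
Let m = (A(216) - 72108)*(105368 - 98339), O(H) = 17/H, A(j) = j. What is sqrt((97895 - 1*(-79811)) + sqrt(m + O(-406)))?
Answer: sqrt(29292346216 + 2030*I*sqrt(3331855571702))/406 ≈ 422.39 + 26.61*I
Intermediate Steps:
m = -505328868 (m = (216 - 72108)*(105368 - 98339) = -71892*7029 = -505328868)
sqrt((97895 - 1*(-79811)) + sqrt(m + O(-406))) = sqrt((97895 - 1*(-79811)) + sqrt(-505328868 + 17/(-406))) = sqrt((97895 + 79811) + sqrt(-505328868 + 17*(-1/406))) = sqrt(177706 + sqrt(-505328868 - 17/406)) = sqrt(177706 + sqrt(-205163520425/406)) = sqrt(177706 + 5*I*sqrt(3331855571702)/406)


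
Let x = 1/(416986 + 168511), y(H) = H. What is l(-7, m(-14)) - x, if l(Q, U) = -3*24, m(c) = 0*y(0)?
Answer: -42155785/585497 ≈ -72.000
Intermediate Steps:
x = 1/585497 ≈ 1.7080e-6
m(c) = 0 (m(c) = 0*0 = 0)
l(Q, U) = -72
l(-7, m(-14)) - x = -72 - 1*1/585497 = -72 - 1/585497 = -42155785/585497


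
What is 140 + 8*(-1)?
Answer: 132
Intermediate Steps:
140 + 8*(-1) = 140 - 8 = 132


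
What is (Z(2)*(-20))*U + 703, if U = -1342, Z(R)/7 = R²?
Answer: 752223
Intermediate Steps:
Z(R) = 7*R²
(Z(2)*(-20))*U + 703 = ((7*2²)*(-20))*(-1342) + 703 = ((7*4)*(-20))*(-1342) + 703 = (28*(-20))*(-1342) + 703 = -560*(-1342) + 703 = 751520 + 703 = 752223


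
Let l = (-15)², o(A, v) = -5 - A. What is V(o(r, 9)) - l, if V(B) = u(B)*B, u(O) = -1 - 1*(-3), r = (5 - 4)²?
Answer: -237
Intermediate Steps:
r = 1 (r = 1² = 1)
u(O) = 2 (u(O) = -1 + 3 = 2)
V(B) = 2*B
l = 225
V(o(r, 9)) - l = 2*(-5 - 1*1) - 1*225 = 2*(-5 - 1) - 225 = 2*(-6) - 225 = -12 - 225 = -237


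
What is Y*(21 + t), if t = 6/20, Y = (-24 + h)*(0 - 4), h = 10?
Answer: 5964/5 ≈ 1192.8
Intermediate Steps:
Y = 56 (Y = (-24 + 10)*(0 - 4) = -14*(-4) = 56)
t = 3/10 (t = 6*(1/20) = 3/10 ≈ 0.30000)
Y*(21 + t) = 56*(21 + 3/10) = 56*(213/10) = 5964/5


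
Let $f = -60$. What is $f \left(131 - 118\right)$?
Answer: $-780$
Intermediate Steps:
$f \left(131 - 118\right) = - 60 \left(131 - 118\right) = \left(-60\right) 13 = -780$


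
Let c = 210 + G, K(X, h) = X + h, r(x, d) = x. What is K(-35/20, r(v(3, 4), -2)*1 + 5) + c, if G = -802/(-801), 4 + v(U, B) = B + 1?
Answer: 689665/3204 ≈ 215.25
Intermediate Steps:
v(U, B) = -3 + B (v(U, B) = -4 + (B + 1) = -4 + (1 + B) = -3 + B)
G = 802/801 (G = -802*(-1/801) = 802/801 ≈ 1.0012)
c = 169012/801 (c = 210 + 802/801 = 169012/801 ≈ 211.00)
K(-35/20, r(v(3, 4), -2)*1 + 5) + c = (-35/20 + ((-3 + 4)*1 + 5)) + 169012/801 = (-35*1/20 + (1*1 + 5)) + 169012/801 = (-7/4 + (1 + 5)) + 169012/801 = (-7/4 + 6) + 169012/801 = 17/4 + 169012/801 = 689665/3204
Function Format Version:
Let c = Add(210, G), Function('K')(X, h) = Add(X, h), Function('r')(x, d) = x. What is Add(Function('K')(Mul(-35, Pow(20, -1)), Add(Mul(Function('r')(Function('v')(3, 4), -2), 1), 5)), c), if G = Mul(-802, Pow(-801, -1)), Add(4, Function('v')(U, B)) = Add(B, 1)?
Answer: Rational(689665, 3204) ≈ 215.25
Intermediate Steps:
Function('v')(U, B) = Add(-3, B) (Function('v')(U, B) = Add(-4, Add(B, 1)) = Add(-4, Add(1, B)) = Add(-3, B))
G = Rational(802, 801) (G = Mul(-802, Rational(-1, 801)) = Rational(802, 801) ≈ 1.0012)
c = Rational(169012, 801) (c = Add(210, Rational(802, 801)) = Rational(169012, 801) ≈ 211.00)
Add(Function('K')(Mul(-35, Pow(20, -1)), Add(Mul(Function('r')(Function('v')(3, 4), -2), 1), 5)), c) = Add(Add(Mul(-35, Pow(20, -1)), Add(Mul(Add(-3, 4), 1), 5)), Rational(169012, 801)) = Add(Add(Mul(-35, Rational(1, 20)), Add(Mul(1, 1), 5)), Rational(169012, 801)) = Add(Add(Rational(-7, 4), Add(1, 5)), Rational(169012, 801)) = Add(Add(Rational(-7, 4), 6), Rational(169012, 801)) = Add(Rational(17, 4), Rational(169012, 801)) = Rational(689665, 3204)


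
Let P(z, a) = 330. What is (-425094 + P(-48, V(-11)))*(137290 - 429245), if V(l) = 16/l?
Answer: 124011973620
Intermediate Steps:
(-425094 + P(-48, V(-11)))*(137290 - 429245) = (-425094 + 330)*(137290 - 429245) = -424764*(-291955) = 124011973620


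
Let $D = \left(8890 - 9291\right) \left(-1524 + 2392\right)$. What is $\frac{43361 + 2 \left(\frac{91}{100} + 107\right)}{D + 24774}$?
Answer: $- \frac{2178841}{16164700} \approx -0.13479$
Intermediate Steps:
$D = -348068$ ($D = \left(-401\right) 868 = -348068$)
$\frac{43361 + 2 \left(\frac{91}{100} + 107\right)}{D + 24774} = \frac{43361 + 2 \left(\frac{91}{100} + 107\right)}{-348068 + 24774} = \frac{43361 + 2 \left(91 \cdot \frac{1}{100} + 107\right)}{-323294} = \left(43361 + 2 \left(\frac{91}{100} + 107\right)\right) \left(- \frac{1}{323294}\right) = \left(43361 + 2 \cdot \frac{10791}{100}\right) \left(- \frac{1}{323294}\right) = \left(43361 + \frac{10791}{50}\right) \left(- \frac{1}{323294}\right) = \frac{2178841}{50} \left(- \frac{1}{323294}\right) = - \frac{2178841}{16164700}$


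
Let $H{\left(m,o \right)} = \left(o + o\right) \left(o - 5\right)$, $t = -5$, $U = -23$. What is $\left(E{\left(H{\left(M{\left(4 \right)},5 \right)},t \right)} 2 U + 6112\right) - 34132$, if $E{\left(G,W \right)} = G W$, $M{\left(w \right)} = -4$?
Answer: $-28020$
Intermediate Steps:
$H{\left(m,o \right)} = 2 o \left(-5 + o\right)$
$\left(E{\left(H{\left(M{\left(4 \right)},5 \right)},t \right)} 2 U + 6112\right) - 34132 = \left(2 \cdot 5 \left(-5 + 5\right) \left(-5\right) 2 \left(-23\right) + 6112\right) - 34132 = \left(2 \cdot 5 \cdot 0 \left(-5\right) 2 \left(-23\right) + 6112\right) - 34132 = \left(0 \left(-5\right) 2 \left(-23\right) + 6112\right) - 34132 = \left(0 \cdot 2 \left(-23\right) + 6112\right) - 34132 = \left(0 \left(-23\right) + 6112\right) - 34132 = \left(0 + 6112\right) - 34132 = 6112 - 34132 = -28020$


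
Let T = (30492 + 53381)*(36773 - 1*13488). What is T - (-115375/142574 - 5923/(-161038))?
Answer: 11210039188065821527/5739957953 ≈ 1.9530e+9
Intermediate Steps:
T = 1952982805 (T = 83873*(36773 - 13488) = 83873*23285 = 1952982805)
T - (-115375/142574 - 5923/(-161038)) = 1952982805 - (-115375/142574 - 5923/(-161038)) = 1952982805 - (-115375*1/142574 - 5923*(-1/161038)) = 1952982805 - (-115375/142574 + 5923/161038) = 1952982805 - 1*(-4433823362/5739957953) = 1952982805 + 4433823362/5739957953 = 11210039188065821527/5739957953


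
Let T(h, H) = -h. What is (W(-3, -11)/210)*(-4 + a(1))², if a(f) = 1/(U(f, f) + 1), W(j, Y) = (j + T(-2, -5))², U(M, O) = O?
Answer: 7/120 ≈ 0.058333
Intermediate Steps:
W(j, Y) = (2 + j)² (W(j, Y) = (j - 1*(-2))² = (j + 2)² = (2 + j)²)
a(f) = 1/(1 + f) (a(f) = 1/(f + 1) = 1/(1 + f))
(W(-3, -11)/210)*(-4 + a(1))² = ((2 - 3)²/210)*(-4 + 1/(1 + 1))² = ((-1)²*(1/210))*(-4 + 1/2)² = (1*(1/210))*(-4 + ½)² = (-7/2)²/210 = (1/210)*(49/4) = 7/120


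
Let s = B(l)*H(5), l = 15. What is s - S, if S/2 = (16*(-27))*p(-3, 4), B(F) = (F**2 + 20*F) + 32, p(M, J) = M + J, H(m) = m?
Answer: 3649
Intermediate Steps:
p(M, J) = J + M
B(F) = 32 + F**2 + 20*F
s = 2785 (s = (32 + 15**2 + 20*15)*5 = (32 + 225 + 300)*5 = 557*5 = 2785)
S = -864 (S = 2*((16*(-27))*(4 - 3)) = 2*(-432*1) = 2*(-432) = -864)
s - S = 2785 - 1*(-864) = 2785 + 864 = 3649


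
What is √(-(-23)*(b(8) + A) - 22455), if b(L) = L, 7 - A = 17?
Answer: I*√22501 ≈ 150.0*I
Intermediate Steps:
A = -10 (A = 7 - 1*17 = 7 - 17 = -10)
√(-(-23)*(b(8) + A) - 22455) = √(-(-23)*(8 - 10) - 22455) = √(-(-23)*(-2) - 22455) = √(-1*46 - 22455) = √(-46 - 22455) = √(-22501) = I*√22501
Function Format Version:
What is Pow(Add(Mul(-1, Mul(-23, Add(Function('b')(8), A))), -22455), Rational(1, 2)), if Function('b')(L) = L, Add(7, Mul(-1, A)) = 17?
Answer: Mul(I, Pow(22501, Rational(1, 2))) ≈ Mul(150.00, I)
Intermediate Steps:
A = -10 (A = Add(7, Mul(-1, 17)) = Add(7, -17) = -10)
Pow(Add(Mul(-1, Mul(-23, Add(Function('b')(8), A))), -22455), Rational(1, 2)) = Pow(Add(Mul(-1, Mul(-23, Add(8, -10))), -22455), Rational(1, 2)) = Pow(Add(Mul(-1, Mul(-23, -2)), -22455), Rational(1, 2)) = Pow(Add(Mul(-1, 46), -22455), Rational(1, 2)) = Pow(Add(-46, -22455), Rational(1, 2)) = Pow(-22501, Rational(1, 2)) = Mul(I, Pow(22501, Rational(1, 2)))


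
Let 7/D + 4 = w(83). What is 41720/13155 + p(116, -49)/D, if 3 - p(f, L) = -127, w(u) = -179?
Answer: -62533082/18417 ≈ -3395.4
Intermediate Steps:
p(f, L) = 130 (p(f, L) = 3 - 1*(-127) = 3 + 127 = 130)
D = -7/183 (D = 7/(-4 - 179) = 7/(-183) = 7*(-1/183) = -7/183 ≈ -0.038251)
41720/13155 + p(116, -49)/D = 41720/13155 + 130/(-7/183) = 41720*(1/13155) + 130*(-183/7) = 8344/2631 - 23790/7 = -62533082/18417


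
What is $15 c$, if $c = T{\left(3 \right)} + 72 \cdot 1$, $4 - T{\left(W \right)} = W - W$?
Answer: $1140$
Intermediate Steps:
$T{\left(W \right)} = 4$ ($T{\left(W \right)} = 4 - \left(W - W\right) = 4 - 0 = 4 + 0 = 4$)
$c = 76$ ($c = 4 + 72 \cdot 1 = 4 + 72 = 76$)
$15 c = 15 \cdot 76 = 1140$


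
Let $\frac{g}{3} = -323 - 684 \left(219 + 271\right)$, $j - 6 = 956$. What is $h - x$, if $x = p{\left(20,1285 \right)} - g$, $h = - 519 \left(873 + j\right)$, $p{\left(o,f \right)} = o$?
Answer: $-1958834$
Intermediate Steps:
$j = 962$ ($j = 6 + 956 = 962$)
$g = -1006449$ ($g = 3 \left(-323 - 684 \left(219 + 271\right)\right) = 3 \left(-323 - 335160\right) = 3 \left(-335483\right) = -1006449$)
$h = -952365$ ($h = - 519 \left(873 + 962\right) = \left(-519\right) 1835 = -952365$)
$x = 1006469$ ($x = 20 - -1006449 = 20 + 1006449 = 1006469$)
$h - x = -952365 - 1006469 = -1958834$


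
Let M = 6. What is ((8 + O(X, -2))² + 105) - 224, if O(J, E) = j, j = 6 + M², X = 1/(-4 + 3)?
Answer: 2381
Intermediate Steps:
X = -1 (X = 1/(-1) = -1)
j = 42 (j = 6 + 6² = 6 + 36 = 42)
O(J, E) = 42
((8 + O(X, -2))² + 105) - 224 = ((8 + 42)² + 105) - 224 = (50² + 105) - 224 = (2500 + 105) - 224 = 2605 - 224 = 2381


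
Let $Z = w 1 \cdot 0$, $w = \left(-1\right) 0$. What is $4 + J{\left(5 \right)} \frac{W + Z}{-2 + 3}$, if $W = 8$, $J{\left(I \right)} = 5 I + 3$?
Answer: $228$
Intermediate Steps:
$w = 0$
$J{\left(I \right)} = 3 + 5 I$
$Z = 0$ ($Z = 0 \cdot 1 \cdot 0 = 0 \cdot 0 = 0$)
$4 + J{\left(5 \right)} \frac{W + Z}{-2 + 3} = 4 + \left(3 + 5 \cdot 5\right) \frac{8 + 0}{-2 + 3} = 4 + \left(3 + 25\right) \frac{8}{1} = 4 + 28 \cdot 8 \cdot 1 = 4 + 28 \cdot 8 = 4 + 224 = 228$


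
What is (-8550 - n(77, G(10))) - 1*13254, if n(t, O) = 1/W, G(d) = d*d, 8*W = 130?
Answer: -1417264/65 ≈ -21804.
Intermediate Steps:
W = 65/4 (W = (⅛)*130 = 65/4 ≈ 16.250)
G(d) = d²
n(t, O) = 4/65 (n(t, O) = 1/(65/4) = 4/65)
(-8550 - n(77, G(10))) - 1*13254 = (-8550 - 1*4/65) - 1*13254 = (-8550 - 4/65) - 13254 = -555754/65 - 13254 = -1417264/65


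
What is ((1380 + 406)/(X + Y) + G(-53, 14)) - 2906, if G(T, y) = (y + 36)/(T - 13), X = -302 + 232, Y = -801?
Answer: -83607871/28743 ≈ -2908.8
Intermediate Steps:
X = -70
G(T, y) = (36 + y)/(-13 + T)
((1380 + 406)/(X + Y) + G(-53, 14)) - 2906 = ((1380 + 406)/(-70 - 801) + (36 + 14)/(-13 - 53)) - 2906 = (1786/(-871) + 50/(-66)) - 2906 = (1786*(-1/871) - 1/66*50) - 2906 = (-1786/871 - 25/33) - 2906 = -80713/28743 - 2906 = -83607871/28743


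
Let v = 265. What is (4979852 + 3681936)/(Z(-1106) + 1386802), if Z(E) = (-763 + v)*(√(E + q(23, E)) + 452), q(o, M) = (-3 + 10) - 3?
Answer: 2515612772582/337458532711 + 1078392606*I*√1102/337458532711 ≈ 7.4546 + 0.10608*I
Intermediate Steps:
q(o, M) = 4 (q(o, M) = 7 - 3 = 4)
Z(E) = -225096 - 498*√(4 + E) (Z(E) = (-763 + 265)*(√(E + 4) + 452) = -498*(√(4 + E) + 452) = -498*(452 + √(4 + E)) = -225096 - 498*√(4 + E))
(4979852 + 3681936)/(Z(-1106) + 1386802) = (4979852 + 3681936)/((-225096 - 498*√(4 - 1106)) + 1386802) = 8661788/((-225096 - 498*I*√1102) + 1386802) = 8661788/(1161706 - 498*I*√1102)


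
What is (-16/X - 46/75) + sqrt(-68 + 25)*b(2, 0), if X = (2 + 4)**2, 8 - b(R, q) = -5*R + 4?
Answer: -238/225 + 14*I*sqrt(43) ≈ -1.0578 + 91.804*I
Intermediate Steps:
b(R, q) = 4 + 5*R (b(R, q) = 8 - (-5*R + 4) = 8 - (4 - 5*R) = 8 + (-4 + 5*R) = 4 + 5*R)
X = 36 (X = 6**2 = 36)
(-16/X - 46/75) + sqrt(-68 + 25)*b(2, 0) = (-16/36 - 46/75) + sqrt(-68 + 25)*(4 + 5*2) = (-16*1/36 - 46*1/75) + sqrt(-43)*(4 + 10) = (-4/9 - 46/75) + (I*sqrt(43))*14 = -238/225 + 14*I*sqrt(43)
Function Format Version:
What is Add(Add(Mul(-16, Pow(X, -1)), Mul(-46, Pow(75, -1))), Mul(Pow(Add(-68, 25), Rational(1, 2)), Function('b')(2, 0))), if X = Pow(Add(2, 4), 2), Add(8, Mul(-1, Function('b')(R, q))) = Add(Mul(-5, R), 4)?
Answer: Add(Rational(-238, 225), Mul(14, I, Pow(43, Rational(1, 2)))) ≈ Add(-1.0578, Mul(91.804, I))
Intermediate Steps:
Function('b')(R, q) = Add(4, Mul(5, R)) (Function('b')(R, q) = Add(8, Mul(-1, Add(Mul(-5, R), 4))) = Add(8, Mul(-1, Add(4, Mul(-5, R)))) = Add(8, Add(-4, Mul(5, R))) = Add(4, Mul(5, R)))
X = 36 (X = Pow(6, 2) = 36)
Add(Add(Mul(-16, Pow(X, -1)), Mul(-46, Pow(75, -1))), Mul(Pow(Add(-68, 25), Rational(1, 2)), Function('b')(2, 0))) = Add(Add(Mul(-16, Pow(36, -1)), Mul(-46, Pow(75, -1))), Mul(Pow(Add(-68, 25), Rational(1, 2)), Add(4, Mul(5, 2)))) = Add(Add(Mul(-16, Rational(1, 36)), Mul(-46, Rational(1, 75))), Mul(Pow(-43, Rational(1, 2)), Add(4, 10))) = Add(Add(Rational(-4, 9), Rational(-46, 75)), Mul(Mul(I, Pow(43, Rational(1, 2))), 14)) = Add(Rational(-238, 225), Mul(14, I, Pow(43, Rational(1, 2))))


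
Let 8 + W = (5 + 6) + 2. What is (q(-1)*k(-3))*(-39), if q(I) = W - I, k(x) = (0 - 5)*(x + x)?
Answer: -7020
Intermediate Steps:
k(x) = -10*x
W = 5 (W = -8 + ((5 + 6) + 2) = -8 + (11 + 2) = -8 + 13 = 5)
q(I) = 5 - I
(q(-1)*k(-3))*(-39) = ((5 - 1*(-1))*(-10*(-3)))*(-39) = ((5 + 1)*30)*(-39) = (6*30)*(-39) = 180*(-39) = -7020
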